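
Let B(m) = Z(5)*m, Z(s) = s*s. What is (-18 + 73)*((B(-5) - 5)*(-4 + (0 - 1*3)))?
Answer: 50050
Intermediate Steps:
Z(s) = s²
B(m) = 25*m (B(m) = 5²*m = 25*m)
(-18 + 73)*((B(-5) - 5)*(-4 + (0 - 1*3))) = (-18 + 73)*((25*(-5) - 5)*(-4 + (0 - 1*3))) = 55*((-125 - 5)*(-4 + (0 - 3))) = 55*(-130*(-4 - 3)) = 55*(-130*(-7)) = 55*910 = 50050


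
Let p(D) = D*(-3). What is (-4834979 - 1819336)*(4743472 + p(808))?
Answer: -31548426822120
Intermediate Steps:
p(D) = -3*D
(-4834979 - 1819336)*(4743472 + p(808)) = (-4834979 - 1819336)*(4743472 - 3*808) = -6654315*(4743472 - 2424) = -6654315*4741048 = -31548426822120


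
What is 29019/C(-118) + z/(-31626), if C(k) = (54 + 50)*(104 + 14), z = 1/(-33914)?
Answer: 7781184871847/3290626855152 ≈ 2.3647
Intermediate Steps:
z = -1/33914 ≈ -2.9486e-5
C(k) = 12272 (C(k) = 104*118 = 12272)
29019/C(-118) + z/(-31626) = 29019/12272 - 1/33914/(-31626) = 29019*(1/12272) - 1/33914*(-1/31626) = 29019/12272 + 1/1072564164 = 7781184871847/3290626855152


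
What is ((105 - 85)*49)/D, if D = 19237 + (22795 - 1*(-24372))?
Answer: 245/16601 ≈ 0.014758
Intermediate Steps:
D = 66404 (D = 19237 + (22795 + 24372) = 19237 + 47167 = 66404)
((105 - 85)*49)/D = ((105 - 85)*49)/66404 = (20*49)*(1/66404) = 980*(1/66404) = 245/16601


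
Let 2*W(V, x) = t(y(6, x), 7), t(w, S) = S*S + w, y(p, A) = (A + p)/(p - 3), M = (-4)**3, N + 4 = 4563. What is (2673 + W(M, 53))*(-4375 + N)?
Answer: 1494448/3 ≈ 4.9815e+5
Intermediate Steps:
N = 4559 (N = -4 + 4563 = 4559)
M = -64
y(p, A) = (A + p)/(-3 + p)
t(w, S) = w + S**2 (t(w, S) = S**2 + w = w + S**2)
W(V, x) = 51/2 + x/6 (W(V, x) = ((x + 6)/(-3 + 6) + 7**2)/2 = ((6 + x)/3 + 49)/2 = ((2 + x/3) + 49)/2 = (51 + x/3)/2 = 51/2 + x/6)
(2673 + W(M, 53))*(-4375 + N) = (2673 + (51/2 + (1/6)*53))*(-4375 + 4559) = (2673 + (51/2 + 53/6))*184 = (2673 + 103/3)*184 = (8122/3)*184 = 1494448/3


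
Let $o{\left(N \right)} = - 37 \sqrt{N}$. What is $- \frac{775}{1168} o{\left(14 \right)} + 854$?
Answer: $854 + \frac{28675 \sqrt{14}}{1168} \approx 945.86$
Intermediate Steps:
$- \frac{775}{1168} o{\left(14 \right)} + 854 = - \frac{775}{1168} \left(- 37 \sqrt{14}\right) + 854 = \left(-775\right) \frac{1}{1168} \left(- 37 \sqrt{14}\right) + 854 = - \frac{775 \left(- 37 \sqrt{14}\right)}{1168} + 854 = \frac{28675 \sqrt{14}}{1168} + 854 = 854 + \frac{28675 \sqrt{14}}{1168}$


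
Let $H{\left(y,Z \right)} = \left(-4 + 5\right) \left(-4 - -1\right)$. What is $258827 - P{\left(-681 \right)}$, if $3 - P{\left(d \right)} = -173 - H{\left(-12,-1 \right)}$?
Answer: $258654$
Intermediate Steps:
$H{\left(y,Z \right)} = -3$ ($H{\left(y,Z \right)} = 1 \left(-4 + 1\right) = 1 \left(-3\right) = -3$)
$P{\left(d \right)} = 173$ ($P{\left(d \right)} = 3 - \left(-173 - -3\right) = 3 - \left(-173 + 3\right) = 3 - -170 = 3 + 170 = 173$)
$258827 - P{\left(-681 \right)} = 258827 - 173 = 258654$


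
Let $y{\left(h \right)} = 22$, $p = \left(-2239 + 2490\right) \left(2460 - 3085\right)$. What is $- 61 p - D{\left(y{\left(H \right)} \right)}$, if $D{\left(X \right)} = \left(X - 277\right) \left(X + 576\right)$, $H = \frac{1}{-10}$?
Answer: $9721865$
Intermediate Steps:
$p = -156875$ ($p = 251 \left(-625\right) = -156875$)
$H = - \frac{1}{10} \approx -0.1$
$D{\left(X \right)} = \left(-277 + X\right) \left(576 + X\right)$
$- 61 p - D{\left(y{\left(H \right)} \right)} = \left(-61\right) \left(-156875\right) - \left(-159552 + 22^{2} + 299 \cdot 22\right) = 9569375 - \left(-159552 + 484 + 6578\right) = 9569375 - -152490 = 9569375 + 152490 = 9721865$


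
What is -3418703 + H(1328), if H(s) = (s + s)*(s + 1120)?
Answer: 3083185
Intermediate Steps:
H(s) = 2*s*(1120 + s) (H(s) = (2*s)*(1120 + s) = 2*s*(1120 + s))
-3418703 + H(1328) = -3418703 + 2*1328*(1120 + 1328) = -3418703 + 2*1328*2448 = -3418703 + 6501888 = 3083185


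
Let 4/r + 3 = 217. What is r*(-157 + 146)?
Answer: -22/107 ≈ -0.20561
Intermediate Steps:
r = 2/107 (r = 4/(-3 + 217) = 4/214 = 4*(1/214) = 2/107 ≈ 0.018692)
r*(-157 + 146) = 2*(-157 + 146)/107 = (2/107)*(-11) = -22/107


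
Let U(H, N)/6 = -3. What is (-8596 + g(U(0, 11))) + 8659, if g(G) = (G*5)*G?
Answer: 1683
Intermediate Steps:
U(H, N) = -18 (U(H, N) = 6*(-3) = -18)
g(G) = 5*G² (g(G) = (5*G)*G = 5*G²)
(-8596 + g(U(0, 11))) + 8659 = (-8596 + 5*(-18)²) + 8659 = (-8596 + 5*324) + 8659 = (-8596 + 1620) + 8659 = -6976 + 8659 = 1683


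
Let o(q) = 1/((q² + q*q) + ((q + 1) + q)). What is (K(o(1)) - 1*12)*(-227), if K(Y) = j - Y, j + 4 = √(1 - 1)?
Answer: 18387/5 ≈ 3677.4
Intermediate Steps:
j = -4 (j = -4 + √(1 - 1) = -4 + √0 = -4 + 0 = -4)
o(q) = 1/(1 + 2*q + 2*q²) (o(q) = 1/((q² + q²) + ((1 + q) + q)) = 1/(2*q² + (1 + 2*q)) = 1/(1 + 2*q + 2*q²))
K(Y) = -4 - Y
(K(o(1)) - 1*12)*(-227) = ((-4 - 1/(1 + 2*1 + 2*1²)) - 1*12)*(-227) = ((-4 - 1/(1 + 2 + 2*1)) - 12)*(-227) = ((-4 - 1/(1 + 2 + 2)) - 12)*(-227) = ((-4 - 1/5) - 12)*(-227) = ((-4 - 1*⅕) - 12)*(-227) = ((-4 - ⅕) - 12)*(-227) = (-21/5 - 12)*(-227) = -81/5*(-227) = 18387/5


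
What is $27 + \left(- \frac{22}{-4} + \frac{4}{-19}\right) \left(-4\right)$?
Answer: $\frac{111}{19} \approx 5.8421$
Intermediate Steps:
$27 + \left(- \frac{22}{-4} + \frac{4}{-19}\right) \left(-4\right) = 27 + \left(\left(-22\right) \left(- \frac{1}{4}\right) + 4 \left(- \frac{1}{19}\right)\right) \left(-4\right) = 27 + \left(\frac{11}{2} - \frac{4}{19}\right) \left(-4\right) = 27 + \frac{201}{38} \left(-4\right) = 27 - \frac{402}{19} = \frac{111}{19}$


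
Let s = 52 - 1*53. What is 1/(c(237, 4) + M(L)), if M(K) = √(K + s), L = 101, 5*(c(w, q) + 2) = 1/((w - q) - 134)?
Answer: 495/3961 ≈ 0.12497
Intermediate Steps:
c(w, q) = -2 + 1/(5*(-134 + w - q)) (c(w, q) = -2 + 1/(5*((w - q) - 134)) = -2 + 1/(5*(-134 + w - q)))
s = -1 (s = 52 - 53 = -1)
M(K) = √(-1 + K) (M(K) = √(K - 1) = √(-1 + K))
1/(c(237, 4) + M(L)) = 1/((-1341/5 - 2*4 + 2*237)/(134 + 4 - 1*237) + √(-1 + 101)) = 1/((-1341/5 - 8 + 474)/(134 + 4 - 237) + √100) = 1/((989/5)/(-99) + 10) = 1/(-1/99*989/5 + 10) = 1/(-989/495 + 10) = 1/(3961/495) = 495/3961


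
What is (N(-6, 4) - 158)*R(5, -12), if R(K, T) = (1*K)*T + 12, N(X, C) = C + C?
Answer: 7200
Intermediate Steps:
N(X, C) = 2*C
R(K, T) = 12 + K*T (R(K, T) = K*T + 12 = 12 + K*T)
(N(-6, 4) - 158)*R(5, -12) = (2*4 - 158)*(12 + 5*(-12)) = (8 - 158)*(12 - 60) = -150*(-48) = 7200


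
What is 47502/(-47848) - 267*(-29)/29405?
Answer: -513154623/703485220 ≈ -0.72945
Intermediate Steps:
47502/(-47848) - 267*(-29)/29405 = 47502*(-1/47848) + 7743*(1/29405) = -23751/23924 + 7743/29405 = -513154623/703485220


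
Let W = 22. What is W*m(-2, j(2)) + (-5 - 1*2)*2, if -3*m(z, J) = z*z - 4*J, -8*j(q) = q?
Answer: -152/3 ≈ -50.667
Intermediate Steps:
j(q) = -q/8
m(z, J) = -z²/3 + 4*J/3 (m(z, J) = -(z*z - 4*J)/3 = -(z² - 4*J)/3 = -z²/3 + 4*J/3)
W*m(-2, j(2)) + (-5 - 1*2)*2 = 22*(-⅓*(-2)² + 4*(-⅛*2)/3) + (-5 - 1*2)*2 = 22*(-⅓*4 + (4/3)*(-¼)) + (-5 - 2)*2 = 22*(-4/3 - ⅓) - 7*2 = 22*(-5/3) - 14 = -110/3 - 14 = -152/3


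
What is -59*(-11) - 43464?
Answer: -42815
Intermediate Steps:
-59*(-11) - 43464 = 649 - 43464 = -42815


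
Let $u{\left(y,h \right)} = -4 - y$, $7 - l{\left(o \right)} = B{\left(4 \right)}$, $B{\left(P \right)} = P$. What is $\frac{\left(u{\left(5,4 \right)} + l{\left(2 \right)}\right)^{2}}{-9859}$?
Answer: $- \frac{36}{9859} \approx -0.0036515$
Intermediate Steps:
$l{\left(o \right)} = 3$ ($l{\left(o \right)} = 7 - 4 = 3$)
$\frac{\left(u{\left(5,4 \right)} + l{\left(2 \right)}\right)^{2}}{-9859} = \frac{\left(\left(-4 - 5\right) + 3\right)^{2}}{-9859} = \left(\left(-4 - 5\right) + 3\right)^{2} \left(- \frac{1}{9859}\right) = \left(-9 + 3\right)^{2} \left(- \frac{1}{9859}\right) = \left(-6\right)^{2} \left(- \frac{1}{9859}\right) = 36 \left(- \frac{1}{9859}\right) = - \frac{36}{9859}$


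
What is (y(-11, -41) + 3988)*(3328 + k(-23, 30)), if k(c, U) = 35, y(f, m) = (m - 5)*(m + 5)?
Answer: 18980772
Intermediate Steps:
y(f, m) = (-5 + m)*(5 + m)
(y(-11, -41) + 3988)*(3328 + k(-23, 30)) = ((-25 + (-41)²) + 3988)*(3328 + 35) = ((-25 + 1681) + 3988)*3363 = (1656 + 3988)*3363 = 5644*3363 = 18980772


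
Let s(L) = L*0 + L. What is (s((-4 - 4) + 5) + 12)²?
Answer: 81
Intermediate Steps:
s(L) = L (s(L) = 0 + L = L)
(s((-4 - 4) + 5) + 12)² = (((-4 - 4) + 5) + 12)² = ((-8 + 5) + 12)² = (-3 + 12)² = 9² = 81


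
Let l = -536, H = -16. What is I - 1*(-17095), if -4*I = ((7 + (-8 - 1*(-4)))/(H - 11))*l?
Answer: 153721/9 ≈ 17080.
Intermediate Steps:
I = -134/9 (I = -(7 + (-8 - 1*(-4)))/(-16 - 11)*(-536)/4 = -(7 + (-8 + 4))/(-27)*(-536)/4 = -(7 - 4)*(-1/27)*(-536)/4 = -3*(-1/27)*(-536)/4 = -(-1)*(-536)/36 = -¼*536/9 = -134/9 ≈ -14.889)
I - 1*(-17095) = -134/9 - 1*(-17095) = -134/9 + 17095 = 153721/9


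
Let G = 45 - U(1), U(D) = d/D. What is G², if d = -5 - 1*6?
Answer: 3136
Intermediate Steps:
d = -11 (d = -5 - 6 = -11)
U(D) = -11/D
G = 56 (G = 45 - (-11)/1 = 45 - (-11) = 45 - 1*(-11) = 45 + 11 = 56)
G² = 56² = 3136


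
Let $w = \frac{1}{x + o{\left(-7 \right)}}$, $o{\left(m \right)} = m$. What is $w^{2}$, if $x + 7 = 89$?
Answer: $\frac{1}{5625} \approx 0.00017778$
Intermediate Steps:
$x = 82$ ($x = -7 + 89 = 82$)
$w = \frac{1}{75}$ ($w = \frac{1}{82 - 7} = \frac{1}{75} \approx 0.013333$)
$w^{2} = \left(\frac{1}{75}\right)^{2} = \frac{1}{5625}$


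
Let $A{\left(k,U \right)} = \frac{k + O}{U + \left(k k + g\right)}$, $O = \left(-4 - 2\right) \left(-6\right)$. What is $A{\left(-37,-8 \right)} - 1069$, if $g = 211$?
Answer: $- \frac{1680469}{1572} \approx -1069.0$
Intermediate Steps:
$O = 36$ ($O = \left(-6\right) \left(-6\right) = 36$)
$A{\left(k,U \right)} = \frac{36 + k}{211 + U + k^{2}}$ ($A{\left(k,U \right)} = \frac{k + 36}{U + \left(k k + 211\right)} = \frac{36 + k}{U + \left(k^{2} + 211\right)} = \frac{36 + k}{U + \left(211 + k^{2}\right)} = \frac{36 + k}{211 + U + k^{2}}$)
$A{\left(-37,-8 \right)} - 1069 = \frac{36 - 37}{211 - 8 + \left(-37\right)^{2}} - 1069 = \frac{1}{211 - 8 + 1369} \left(-1\right) - 1069 = \frac{1}{1572} \left(-1\right) - 1069 = - \frac{1}{1572} - 1069 = - \frac{1680469}{1572}$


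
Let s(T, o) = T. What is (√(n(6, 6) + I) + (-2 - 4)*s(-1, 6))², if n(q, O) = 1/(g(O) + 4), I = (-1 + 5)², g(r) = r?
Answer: (60 + √1610)²/100 ≈ 100.25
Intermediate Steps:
I = 16 (I = 4² = 16)
n(q, O) = 1/(4 + O) (n(q, O) = 1/(O + 4) = 1/(4 + O))
(√(n(6, 6) + I) + (-2 - 4)*s(-1, 6))² = (√(1/(4 + 6) + 16) + (-2 - 4)*(-1))² = (√(1/10 + 16) - 6*(-1))² = (√(⅒ + 16) + 6)² = (√(161/10) + 6)² = (√1610/10 + 6)² = (6 + √1610/10)²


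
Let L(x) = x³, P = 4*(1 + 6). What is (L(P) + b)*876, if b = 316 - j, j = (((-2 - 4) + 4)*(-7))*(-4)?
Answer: 19555824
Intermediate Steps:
j = -56 (j = ((-6 + 4)*(-7))*(-4) = -2*(-7)*(-4) = 14*(-4) = -56)
P = 28 (P = 4*7 = 28)
b = 372 (b = 316 - 1*(-56) = 316 + 56 = 372)
(L(P) + b)*876 = (28³ + 372)*876 = (21952 + 372)*876 = 22324*876 = 19555824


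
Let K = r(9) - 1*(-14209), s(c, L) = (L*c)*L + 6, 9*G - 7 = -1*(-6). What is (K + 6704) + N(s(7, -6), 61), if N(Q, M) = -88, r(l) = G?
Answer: 187438/9 ≈ 20826.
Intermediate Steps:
G = 13/9 (G = 7/9 + (-1*(-6))/9 = 7/9 + (1/9)*6 = 7/9 + 2/3 = 13/9 ≈ 1.4444)
s(c, L) = 6 + c*L**2 (s(c, L) = c*L**2 + 6 = 6 + c*L**2)
r(l) = 13/9
K = 127894/9 (K = 13/9 - 1*(-14209) = 13/9 + 14209 = 127894/9 ≈ 14210.)
(K + 6704) + N(s(7, -6), 61) = (127894/9 + 6704) - 88 = 188230/9 - 88 = 187438/9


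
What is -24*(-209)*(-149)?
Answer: -747384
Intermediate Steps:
-24*(-209)*(-149) = 5016*(-149) = -747384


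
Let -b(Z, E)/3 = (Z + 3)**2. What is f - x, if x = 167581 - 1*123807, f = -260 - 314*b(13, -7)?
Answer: 197118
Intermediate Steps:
b(Z, E) = -3*(3 + Z)**2 (b(Z, E) = -3*(Z + 3)**2 = -3*(3 + Z)**2)
f = 240892 (f = -260 - (-942)*(3 + 13)**2 = -260 - (-942)*16**2 = -260 - (-942)*256 = -260 - 314*(-768) = -260 + 241152 = 240892)
x = 43774 (x = 167581 - 123807 = 43774)
f - x = 240892 - 1*43774 = 240892 - 43774 = 197118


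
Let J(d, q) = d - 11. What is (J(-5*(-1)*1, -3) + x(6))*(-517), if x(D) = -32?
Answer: 19646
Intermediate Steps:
J(d, q) = -11 + d
(J(-5*(-1)*1, -3) + x(6))*(-517) = ((-11 - 5*(-1)*1) - 32)*(-517) = ((-11 + 5*1) - 32)*(-517) = ((-11 + 5) - 32)*(-517) = (-6 - 32)*(-517) = -38*(-517) = 19646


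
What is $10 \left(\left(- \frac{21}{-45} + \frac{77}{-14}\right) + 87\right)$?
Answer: $\frac{2459}{3} \approx 819.67$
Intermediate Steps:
$10 \left(\left(- \frac{21}{-45} + \frac{77}{-14}\right) + 87\right) = 10 \left(\left(\left(-21\right) \left(- \frac{1}{45}\right) + 77 \left(- \frac{1}{14}\right)\right) + 87\right) = 10 \left(\left(\frac{7}{15} - \frac{11}{2}\right) + 87\right) = 10 \left(- \frac{151}{30} + 87\right) = 10 \cdot \frac{2459}{30} = \frac{2459}{3}$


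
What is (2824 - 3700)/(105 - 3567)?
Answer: 146/577 ≈ 0.25303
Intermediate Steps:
(2824 - 3700)/(105 - 3567) = -876/(-3462) = -876*(-1/3462) = 146/577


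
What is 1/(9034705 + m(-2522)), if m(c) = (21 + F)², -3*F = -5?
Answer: 9/81316969 ≈ 1.1068e-7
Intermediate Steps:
F = 5/3 (F = -⅓*(-5) = 5/3 ≈ 1.6667)
m(c) = 4624/9 (m(c) = (21 + 5/3)² = (68/3)² = 4624/9)
1/(9034705 + m(-2522)) = 1/(9034705 + 4624/9) = 1/(81316969/9) = 9/81316969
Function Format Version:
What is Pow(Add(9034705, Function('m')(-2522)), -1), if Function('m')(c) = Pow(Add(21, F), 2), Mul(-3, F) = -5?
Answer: Rational(9, 81316969) ≈ 1.1068e-7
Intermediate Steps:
F = Rational(5, 3) (F = Mul(Rational(-1, 3), -5) = Rational(5, 3) ≈ 1.6667)
Function('m')(c) = Rational(4624, 9) (Function('m')(c) = Pow(Add(21, Rational(5, 3)), 2) = Pow(Rational(68, 3), 2) = Rational(4624, 9))
Pow(Add(9034705, Function('m')(-2522)), -1) = Pow(Add(9034705, Rational(4624, 9)), -1) = Pow(Rational(81316969, 9), -1) = Rational(9, 81316969)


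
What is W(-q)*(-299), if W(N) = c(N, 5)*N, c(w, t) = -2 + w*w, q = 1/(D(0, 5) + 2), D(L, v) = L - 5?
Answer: 5083/27 ≈ 188.26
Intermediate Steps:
D(L, v) = -5 + L
q = -1/3 (q = 1/((-5 + 0) + 2) = 1/(-5 + 2) = 1/(-3) = -1/3 ≈ -0.33333)
c(w, t) = -2 + w**2
W(N) = N*(-2 + N**2) (W(N) = (-2 + N**2)*N = N*(-2 + N**2))
W(-q)*(-299) = ((-1*(-1/3))*(-2 + (-1*(-1/3))**2))*(-299) = ((-2 + (1/3)**2)/3)*(-299) = ((-2 + 1/9)/3)*(-299) = ((1/3)*(-17/9))*(-299) = -17/27*(-299) = 5083/27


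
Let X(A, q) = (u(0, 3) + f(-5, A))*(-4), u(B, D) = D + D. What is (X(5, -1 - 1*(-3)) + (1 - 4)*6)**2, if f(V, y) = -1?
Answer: 1444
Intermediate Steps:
u(B, D) = 2*D
X(A, q) = -20 (X(A, q) = (2*3 - 1)*(-4) = (6 - 1)*(-4) = 5*(-4) = -20)
(X(5, -1 - 1*(-3)) + (1 - 4)*6)**2 = (-20 + (1 - 4)*6)**2 = (-20 - 3*6)**2 = (-20 - 18)**2 = (-38)**2 = 1444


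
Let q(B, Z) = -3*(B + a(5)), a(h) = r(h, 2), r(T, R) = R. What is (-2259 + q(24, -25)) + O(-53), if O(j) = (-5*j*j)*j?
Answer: 742048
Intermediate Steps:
O(j) = -5*j³ (O(j) = (-5*j²)*j = -5*j³)
a(h) = 2
q(B, Z) = -6 - 3*B (q(B, Z) = -3*(B + 2) = -3*(2 + B) = -6 - 3*B)
(-2259 + q(24, -25)) + O(-53) = (-2259 + (-6 - 3*24)) - 5*(-53)³ = (-2259 + (-6 - 72)) - 5*(-148877) = (-2259 - 78) + 744385 = -2337 + 744385 = 742048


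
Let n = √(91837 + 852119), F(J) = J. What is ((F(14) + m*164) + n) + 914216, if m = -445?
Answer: 841250 + 6*√26221 ≈ 8.4222e+5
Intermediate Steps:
n = 6*√26221 (n = √943956 = 6*√26221 ≈ 971.57)
((F(14) + m*164) + n) + 914216 = ((14 - 445*164) + 6*√26221) + 914216 = ((14 - 72980) + 6*√26221) + 914216 = (-72966 + 6*√26221) + 914216 = 841250 + 6*√26221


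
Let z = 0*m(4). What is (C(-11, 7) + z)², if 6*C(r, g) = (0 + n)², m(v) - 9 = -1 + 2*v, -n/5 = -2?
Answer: 2500/9 ≈ 277.78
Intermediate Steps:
n = 10 (n = -5*(-2) = 10)
m(v) = 8 + 2*v (m(v) = 9 + (-1 + 2*v) = 8 + 2*v)
C(r, g) = 50/3 (C(r, g) = (0 + 10)²/6 = (⅙)*10² = (⅙)*100 = 50/3)
z = 0 (z = 0*(8 + 2*4) = 0*(8 + 8) = 0*16 = 0)
(C(-11, 7) + z)² = (50/3 + 0)² = (50/3)² = 2500/9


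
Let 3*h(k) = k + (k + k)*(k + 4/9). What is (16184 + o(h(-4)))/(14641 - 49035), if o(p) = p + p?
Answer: -218704/464319 ≈ -0.47102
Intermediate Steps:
h(k) = k/3 + 2*k*(4/9 + k)/3 (h(k) = (k + (k + k)*(k + 4/9))/3 = (k + (2*k)*(k + 4*(1/9)))/3 = (k + (2*k)*(k + 4/9))/3 = (k + (2*k)*(4/9 + k))/3 = (k + 2*k*(4/9 + k))/3 = k/3 + 2*k*(4/9 + k)/3)
o(p) = 2*p
(16184 + o(h(-4)))/(14641 - 49035) = (16184 + 2*((1/27)*(-4)*(17 + 18*(-4))))/(14641 - 49035) = (16184 + 2*((1/27)*(-4)*(17 - 72)))/(-34394) = (16184 + 2*((1/27)*(-4)*(-55)))*(-1/34394) = (16184 + 2*(220/27))*(-1/34394) = (16184 + 440/27)*(-1/34394) = (437408/27)*(-1/34394) = -218704/464319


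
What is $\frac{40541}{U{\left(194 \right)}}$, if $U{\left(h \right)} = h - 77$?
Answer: $\frac{40541}{117} \approx 346.5$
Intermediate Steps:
$U{\left(h \right)} = -77 + h$
$\frac{40541}{U{\left(194 \right)}} = \frac{40541}{-77 + 194} = \frac{40541}{117}$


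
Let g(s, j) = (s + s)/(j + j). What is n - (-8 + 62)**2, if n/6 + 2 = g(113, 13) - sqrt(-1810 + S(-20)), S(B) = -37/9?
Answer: -37386/13 - 2*I*sqrt(16327) ≈ -2875.8 - 255.55*I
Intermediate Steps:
S(B) = -37/9 (S(B) = -37*1/9 = -37/9)
g(s, j) = s/j (g(s, j) = (2*s)/((2*j)) = (2*s)*(1/(2*j)) = s/j)
n = 522/13 - 2*I*sqrt(16327) (n = -12 + 6*(113/13 - sqrt(-1810 - 37/9)) = -12 + 6*(113*(1/13) - sqrt(-16327/9)) = -12 + 6*(113/13 - I*sqrt(16327)/3) = -12 + (678/13 - 2*I*sqrt(16327)) = 522/13 - 2*I*sqrt(16327) ≈ 40.154 - 255.55*I)
n - (-8 + 62)**2 = (522/13 - 2*I*sqrt(16327)) - (-8 + 62)**2 = (522/13 - 2*I*sqrt(16327)) - 1*54**2 = (522/13 - 2*I*sqrt(16327)) - 1*2916 = (522/13 - 2*I*sqrt(16327)) - 2916 = -37386/13 - 2*I*sqrt(16327)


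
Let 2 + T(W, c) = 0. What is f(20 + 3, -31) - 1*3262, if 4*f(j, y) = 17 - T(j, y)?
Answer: -13029/4 ≈ -3257.3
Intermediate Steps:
T(W, c) = -2 (T(W, c) = -2 + 0 = -2)
f(j, y) = 19/4 (f(j, y) = (17 - 1*(-2))/4 = (17 + 2)/4 = (¼)*19 = 19/4)
f(20 + 3, -31) - 1*3262 = 19/4 - 1*3262 = 19/4 - 3262 = -13029/4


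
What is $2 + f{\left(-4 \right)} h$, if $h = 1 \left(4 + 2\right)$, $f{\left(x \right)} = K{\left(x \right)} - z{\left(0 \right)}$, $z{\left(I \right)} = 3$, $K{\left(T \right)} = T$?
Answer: $-40$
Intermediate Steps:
$f{\left(x \right)} = -3 + x$ ($f{\left(x \right)} = x - 3 = -3 + x$)
$h = 6$ ($h = 1 \cdot 6 = 6$)
$2 + f{\left(-4 \right)} h = 2 + \left(-3 - 4\right) 6 = 2 - 42 = -40$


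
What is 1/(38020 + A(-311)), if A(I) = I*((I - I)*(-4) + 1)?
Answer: 1/37709 ≈ 2.6519e-5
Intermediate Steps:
A(I) = I (A(I) = I*(0*(-4) + 1) = I*(0 + 1) = I*1 = I)
1/(38020 + A(-311)) = 1/(38020 - 311) = 1/37709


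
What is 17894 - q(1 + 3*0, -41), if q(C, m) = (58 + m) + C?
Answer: 17876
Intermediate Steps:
q(C, m) = 58 + C + m
17894 - q(1 + 3*0, -41) = 17894 - (58 + (1 + 3*0) - 41) = 17894 - (58 + (1 + 0) - 41) = 17894 - (58 + 1 - 41) = 17894 - 1*18 = 17894 - 18 = 17876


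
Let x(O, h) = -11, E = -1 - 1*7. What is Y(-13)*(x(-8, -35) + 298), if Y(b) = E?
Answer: -2296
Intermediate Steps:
E = -8 (E = -1 - 7 = -8)
Y(b) = -8
Y(-13)*(x(-8, -35) + 298) = -8*(-11 + 298) = -8*287 = -2296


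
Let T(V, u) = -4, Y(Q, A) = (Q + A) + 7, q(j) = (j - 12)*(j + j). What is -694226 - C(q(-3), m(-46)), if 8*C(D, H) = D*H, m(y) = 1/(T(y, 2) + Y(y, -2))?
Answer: -2776903/4 ≈ -6.9423e+5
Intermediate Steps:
q(j) = 2*j*(-12 + j) (q(j) = (-12 + j)*(2*j) = 2*j*(-12 + j))
Y(Q, A) = 7 + A + Q (Y(Q, A) = (A + Q) + 7 = 7 + A + Q)
m(y) = 1/(1 + y) (m(y) = 1/(-4 + (7 - 2 + y)) = 1/(-4 + (5 + y)) = 1/(1 + y))
C(D, H) = D*H/8 (C(D, H) = (D*H)/8 = D*H/8)
-694226 - C(q(-3), m(-46)) = -694226 - 2*(-3)*(-12 - 3)/(8*(1 - 46)) = -694226 - 2*(-3)*(-15)/(8*(-45)) = -694226 - 90*(-1)/(8*45) = -694226 - 1*(-¼) = -694226 + ¼ = -2776903/4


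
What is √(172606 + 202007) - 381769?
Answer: -381769 + √374613 ≈ -3.8116e+5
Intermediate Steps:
√(172606 + 202007) - 381769 = √374613 - 381769 = -381769 + √374613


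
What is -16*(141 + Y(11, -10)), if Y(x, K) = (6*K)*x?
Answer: 8304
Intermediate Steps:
Y(x, K) = 6*K*x
-16*(141 + Y(11, -10)) = -16*(141 + 6*(-10)*11) = -16*(141 - 660) = -16*(-519) = 8304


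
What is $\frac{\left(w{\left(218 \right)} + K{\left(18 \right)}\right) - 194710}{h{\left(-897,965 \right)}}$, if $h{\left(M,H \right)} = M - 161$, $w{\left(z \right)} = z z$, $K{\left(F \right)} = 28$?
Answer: $\frac{73579}{529} \approx 139.09$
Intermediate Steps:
$w{\left(z \right)} = z^{2}$
$h{\left(M,H \right)} = -161 + M$ ($h{\left(M,H \right)} = M - 161 = -161 + M$)
$\frac{\left(w{\left(218 \right)} + K{\left(18 \right)}\right) - 194710}{h{\left(-897,965 \right)}} = \frac{\left(218^{2} + 28\right) - 194710}{-161 - 897} = \frac{\left(47524 + 28\right) - 194710}{-1058} = \left(47552 - 194710\right) \left(- \frac{1}{1058}\right) = \left(-147158\right) \left(- \frac{1}{1058}\right) = \frac{73579}{529}$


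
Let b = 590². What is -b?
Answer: -348100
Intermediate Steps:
b = 348100
-b = -1*348100 = -348100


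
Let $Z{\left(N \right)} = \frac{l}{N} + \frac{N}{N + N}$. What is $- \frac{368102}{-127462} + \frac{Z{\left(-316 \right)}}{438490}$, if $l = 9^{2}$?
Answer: $\frac{25502634172127}{8830748356040} \approx 2.8879$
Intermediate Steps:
$l = 81$
$Z{\left(N \right)} = \frac{1}{2} + \frac{81}{N}$ ($Z{\left(N \right)} = \frac{81}{N} + \frac{N}{N + N} = \frac{81}{N} + \frac{N}{2 N} = \frac{81}{N} + N \frac{1}{2 N} = \frac{81}{N} + \frac{1}{2} = \frac{1}{2} + \frac{81}{N}$)
$- \frac{368102}{-127462} + \frac{Z{\left(-316 \right)}}{438490} = - \frac{368102}{-127462} + \frac{\frac{1}{2} \frac{1}{-316} \left(162 - 316\right)}{438490} = \left(-368102\right) \left(- \frac{1}{127462}\right) + \frac{1}{2} \left(- \frac{1}{316}\right) \left(-154\right) \frac{1}{438490} = \frac{184051}{63731} + \frac{77}{316} \cdot \frac{1}{438490} = \frac{184051}{63731} + \frac{77}{138562840} = \frac{25502634172127}{8830748356040}$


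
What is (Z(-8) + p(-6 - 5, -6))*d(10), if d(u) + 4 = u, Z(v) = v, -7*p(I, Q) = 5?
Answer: -366/7 ≈ -52.286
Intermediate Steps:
p(I, Q) = -5/7 (p(I, Q) = -1/7*5 = -5/7)
d(u) = -4 + u
(Z(-8) + p(-6 - 5, -6))*d(10) = (-8 - 5/7)*(-4 + 10) = -61/7*6 = -366/7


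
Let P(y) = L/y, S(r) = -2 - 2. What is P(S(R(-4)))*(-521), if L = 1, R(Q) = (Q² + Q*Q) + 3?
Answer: 521/4 ≈ 130.25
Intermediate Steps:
R(Q) = 3 + 2*Q² (R(Q) = (Q² + Q²) + 3 = 2*Q² + 3 = 3 + 2*Q²)
S(r) = -4
P(y) = 1/y
P(S(R(-4)))*(-521) = -521/(-4) = -¼*(-521) = 521/4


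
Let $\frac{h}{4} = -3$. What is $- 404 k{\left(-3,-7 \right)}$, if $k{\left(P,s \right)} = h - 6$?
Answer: $7272$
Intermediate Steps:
$h = -12$ ($h = 4 \left(-3\right) = -12$)
$k{\left(P,s \right)} = -18$ ($k{\left(P,s \right)} = -12 - 6 = -18$)
$- 404 k{\left(-3,-7 \right)} = \left(-404\right) \left(-18\right) = 7272$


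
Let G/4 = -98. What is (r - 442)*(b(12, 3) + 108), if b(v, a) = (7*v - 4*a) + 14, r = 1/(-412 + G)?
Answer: -34470793/402 ≈ -85748.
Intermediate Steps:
G = -392 (G = 4*(-98) = -392)
r = -1/804 (r = 1/(-412 - 392) = 1/(-804) = -1/804 ≈ -0.0012438)
b(v, a) = 14 - 4*a + 7*v (b(v, a) = (-4*a + 7*v) + 14 = 14 - 4*a + 7*v)
(r - 442)*(b(12, 3) + 108) = (-1/804 - 442)*((14 - 4*3 + 7*12) + 108) = -355369*((14 - 12 + 84) + 108)/804 = -355369*(86 + 108)/804 = -355369/804*194 = -34470793/402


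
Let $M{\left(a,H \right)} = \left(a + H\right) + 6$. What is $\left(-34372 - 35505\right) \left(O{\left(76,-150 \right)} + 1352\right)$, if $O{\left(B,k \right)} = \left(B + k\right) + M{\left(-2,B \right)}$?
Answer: $-94892966$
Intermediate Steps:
$M{\left(a,H \right)} = 6 + H + a$ ($M{\left(a,H \right)} = \left(H + a\right) + 6 = 6 + H + a$)
$O{\left(B,k \right)} = 4 + k + 2 B$ ($O{\left(B,k \right)} = \left(B + k\right) + \left(6 + B - 2\right) = \left(B + k\right) + \left(4 + B\right) = 4 + k + 2 B$)
$\left(-34372 - 35505\right) \left(O{\left(76,-150 \right)} + 1352\right) = \left(-34372 - 35505\right) \left(\left(4 - 150 + 2 \cdot 76\right) + 1352\right) = - 69877 \left(\left(4 - 150 + 152\right) + 1352\right) = - 69877 \left(6 + 1352\right) = \left(-69877\right) 1358 = -94892966$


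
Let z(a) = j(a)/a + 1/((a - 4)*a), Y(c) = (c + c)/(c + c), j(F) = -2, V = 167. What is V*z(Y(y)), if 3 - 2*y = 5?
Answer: -1169/3 ≈ -389.67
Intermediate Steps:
y = -1 (y = 3/2 - ½*5 = 3/2 - 5/2 = -1)
Y(c) = 1 (Y(c) = (2*c)/((2*c)) = (2*c)*(1/(2*c)) = 1)
z(a) = -2/a + 1/(a*(-4 + a)) (z(a) = -2/a + 1/((a - 4)*a) = -2/a + 1/((-4 + a)*a) = -2/a + 1/(a*(-4 + a)))
V*z(Y(y)) = 167*((9 - 2*1)/(1*(-4 + 1))) = 167*(1*(9 - 2)/(-3)) = 167*(1*(-⅓)*7) = 167*(-7/3) = -1169/3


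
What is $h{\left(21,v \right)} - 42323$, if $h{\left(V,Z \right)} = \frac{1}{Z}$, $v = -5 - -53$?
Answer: $- \frac{2031503}{48} \approx -42323.0$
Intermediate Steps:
$v = 48$ ($v = -5 + 53 = 48$)
$h{\left(21,v \right)} - 42323 = \frac{1}{48} - 42323 = - \frac{2031503}{48}$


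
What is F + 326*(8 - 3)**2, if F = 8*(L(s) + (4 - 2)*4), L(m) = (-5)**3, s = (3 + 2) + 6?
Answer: 7214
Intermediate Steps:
s = 11 (s = 5 + 6 = 11)
L(m) = -125
F = -936 (F = 8*(-125 + (4 - 2)*4) = 8*(-125 + 2*4) = 8*(-125 + 8) = 8*(-117) = -936)
F + 326*(8 - 3)**2 = -936 + 326*(8 - 3)**2 = -936 + 326*5**2 = -936 + 326*25 = -936 + 8150 = 7214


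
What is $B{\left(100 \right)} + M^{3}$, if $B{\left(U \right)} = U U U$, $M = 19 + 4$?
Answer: $1012167$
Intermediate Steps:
$M = 23$
$B{\left(U \right)} = U^{3}$ ($B{\left(U \right)} = U^{2} U = U^{3}$)
$B{\left(100 \right)} + M^{3} = 100^{3} + 23^{3} = 1000000 + 12167 = 1012167$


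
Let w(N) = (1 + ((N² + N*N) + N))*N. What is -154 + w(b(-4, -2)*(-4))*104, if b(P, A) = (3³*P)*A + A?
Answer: -130386063962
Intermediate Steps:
b(P, A) = A + 27*A*P (b(P, A) = (27*P)*A + A = 27*A*P + A = A + 27*A*P)
w(N) = N*(1 + N + 2*N²) (w(N) = (1 + ((N² + N²) + N))*N = (1 + (2*N² + N))*N = (1 + (N + 2*N²))*N = (1 + N + 2*N²)*N = N*(1 + N + 2*N²))
-154 + w(b(-4, -2)*(-4))*104 = -154 + ((-2*(1 + 27*(-4))*(-4))*(1 - 2*(1 + 27*(-4))*(-4) + 2*(-2*(1 + 27*(-4))*(-4))²))*104 = -154 + ((-2*(1 - 108)*(-4))*(1 - 2*(1 - 108)*(-4) + 2*(-2*(1 - 108)*(-4))²))*104 = -154 + ((-2*(-107)*(-4))*(1 - 2*(-107)*(-4) + 2*(-2*(-107)*(-4))²))*104 = -154 + ((214*(-4))*(1 + 214*(-4) + 2*(214*(-4))²))*104 = -154 - 856*(1 - 856 + 2*(-856)²)*104 = -154 - 856*(1 - 856 + 2*732736)*104 = -154 - 856*(1 - 856 + 1465472)*104 = -154 - 856*1464617*104 = -154 - 1253712152*104 = -154 - 130386063808 = -130386063962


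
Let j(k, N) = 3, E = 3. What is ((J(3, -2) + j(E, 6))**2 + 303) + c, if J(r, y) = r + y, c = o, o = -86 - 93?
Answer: 140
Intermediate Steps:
o = -179
c = -179
((J(3, -2) + j(E, 6))**2 + 303) + c = (((3 - 2) + 3)**2 + 303) - 179 = ((1 + 3)**2 + 303) - 179 = (4**2 + 303) - 179 = (16 + 303) - 179 = 319 - 179 = 140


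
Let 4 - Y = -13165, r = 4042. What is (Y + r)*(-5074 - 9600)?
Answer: -252554214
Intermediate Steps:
Y = 13169 (Y = 4 - 1*(-13165) = 4 + 13165 = 13169)
(Y + r)*(-5074 - 9600) = (13169 + 4042)*(-5074 - 9600) = 17211*(-14674) = -252554214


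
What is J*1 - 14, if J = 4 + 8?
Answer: -2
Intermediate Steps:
J = 12
J*1 - 14 = 12*1 - 14 = 12 - 14 = -2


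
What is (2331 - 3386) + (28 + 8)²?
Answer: 241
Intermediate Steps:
(2331 - 3386) + (28 + 8)² = -1055 + 36² = -1055 + 1296 = 241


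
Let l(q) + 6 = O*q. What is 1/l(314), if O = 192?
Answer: 1/60282 ≈ 1.6589e-5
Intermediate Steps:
l(q) = -6 + 192*q
1/l(314) = 1/(-6 + 192*314) = 1/(-6 + 60288) = 1/60282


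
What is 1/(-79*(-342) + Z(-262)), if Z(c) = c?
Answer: 1/26756 ≈ 3.7375e-5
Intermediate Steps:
1/(-79*(-342) + Z(-262)) = 1/(-79*(-342) - 262) = 1/(27018 - 262) = 1/26756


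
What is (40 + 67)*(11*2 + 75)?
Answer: 10379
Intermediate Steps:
(40 + 67)*(11*2 + 75) = 107*(22 + 75) = 107*97 = 10379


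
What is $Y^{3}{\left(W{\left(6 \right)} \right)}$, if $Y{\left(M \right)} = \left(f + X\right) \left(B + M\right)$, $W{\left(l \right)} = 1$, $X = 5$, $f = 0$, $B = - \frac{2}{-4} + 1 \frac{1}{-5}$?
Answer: $\frac{2197}{8} \approx 274.63$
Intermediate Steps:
$B = \frac{3}{10}$ ($B = \left(-2\right) \left(- \frac{1}{4}\right) + 1 \left(- \frac{1}{5}\right) = \frac{1}{2} - \frac{1}{5} = \frac{3}{10} \approx 0.3$)
$Y{\left(M \right)} = \frac{3}{2} + 5 M$ ($Y{\left(M \right)} = \left(0 + 5\right) \left(\frac{3}{10} + M\right) = 5 \left(\frac{3}{10} + M\right) = \frac{3}{2} + 5 M$)
$Y^{3}{\left(W{\left(6 \right)} \right)} = \left(\frac{3}{2} + 5 \cdot 1\right)^{3} = \left(\frac{3}{2} + 5\right)^{3} = \left(\frac{13}{2}\right)^{3} = \frac{2197}{8}$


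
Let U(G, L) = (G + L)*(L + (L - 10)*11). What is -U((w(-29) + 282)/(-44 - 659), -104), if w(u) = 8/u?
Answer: -152125876/1073 ≈ -1.4178e+5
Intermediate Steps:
U(G, L) = (-110 + 12*L)*(G + L) (U(G, L) = (G + L)*(L + (-10 + L)*11) = (G + L)*(L + (-110 + 11*L)) = (G + L)*(-110 + 12*L) = (-110 + 12*L)*(G + L))
-U((w(-29) + 282)/(-44 - 659), -104) = -(-110*(8/(-29) + 282)/(-44 - 659) - 110*(-104) + 12*(-104)² + 12*((8/(-29) + 282)/(-44 - 659))*(-104)) = -(-110*(8*(-1/29) + 282)/(-703) + 11440 + 12*10816 + 12*((8*(-1/29) + 282)/(-703))*(-104)) = -(-110*(-8/29 + 282)*(-1)/703 + 11440 + 129792 + 12*((-8/29 + 282)*(-1/703))*(-104)) = -(-898700*(-1)/(29*703) + 11440 + 129792 + 12*((8170/29)*(-1/703))*(-104)) = -(-110*(-430/1073) + 11440 + 129792 + 12*(-430/1073)*(-104)) = -(47300/1073 + 11440 + 129792 + 536640/1073) = -1*152125876/1073 = -152125876/1073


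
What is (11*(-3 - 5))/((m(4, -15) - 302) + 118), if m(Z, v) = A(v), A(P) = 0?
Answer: 11/23 ≈ 0.47826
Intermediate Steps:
m(Z, v) = 0
(11*(-3 - 5))/((m(4, -15) - 302) + 118) = (11*(-3 - 5))/((0 - 302) + 118) = (11*(-8))/(-302 + 118) = -88/(-184) = -88*(-1/184) = 11/23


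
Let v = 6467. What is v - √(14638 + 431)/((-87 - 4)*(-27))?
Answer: 6467 - √15069/2457 ≈ 6467.0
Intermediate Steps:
v - √(14638 + 431)/((-87 - 4)*(-27)) = 6467 - √(14638 + 431)/((-87 - 4)*(-27)) = 6467 - √15069/((-91*(-27))) = 6467 - √15069/2457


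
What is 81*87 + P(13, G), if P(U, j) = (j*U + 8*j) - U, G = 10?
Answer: 7244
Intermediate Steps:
P(U, j) = -U + 8*j + U*j (P(U, j) = (U*j + 8*j) - U = (8*j + U*j) - U = -U + 8*j + U*j)
81*87 + P(13, G) = 81*87 + (-1*13 + 8*10 + 13*10) = 7047 + (-13 + 80 + 130) = 7047 + 197 = 7244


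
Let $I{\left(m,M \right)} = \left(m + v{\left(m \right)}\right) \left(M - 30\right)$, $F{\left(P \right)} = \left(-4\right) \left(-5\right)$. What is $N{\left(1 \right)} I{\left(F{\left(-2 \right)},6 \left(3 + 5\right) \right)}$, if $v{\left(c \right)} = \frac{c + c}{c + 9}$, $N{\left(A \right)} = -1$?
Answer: $- \frac{11160}{29} \approx -384.83$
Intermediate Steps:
$v{\left(c \right)} = \frac{2 c}{9 + c}$
$F{\left(P \right)} = 20$
$I{\left(m,M \right)} = \left(-30 + M\right) \left(m + \frac{2 m}{9 + m}\right)$ ($I{\left(m,M \right)} = \left(m + \frac{2 m}{9 + m}\right) \left(M - 30\right) = \left(m + \frac{2 m}{9 + m}\right) \left(-30 + M\right) = \left(-30 + M\right) \left(m + \frac{2 m}{9 + m}\right)$)
$N{\left(1 \right)} I{\left(F{\left(-2 \right)},6 \left(3 + 5\right) \right)} = - \frac{20 \left(-60 + 2 \cdot 6 \left(3 + 5\right) + \left(-30 + 6 \left(3 + 5\right)\right) \left(9 + 20\right)\right)}{9 + 20} = - \frac{20 \left(-60 + 2 \cdot 6 \cdot 8 + \left(-30 + 6 \cdot 8\right) 29\right)}{29} = - \frac{20 \left(-60 + 2 \cdot 48 + \left(-30 + 48\right) 29\right)}{29} = - \frac{20 \left(-60 + 96 + 18 \cdot 29\right)}{29} = - \frac{20 \left(-60 + 96 + 522\right)}{29} = - \frac{20 \cdot 558}{29} = \left(-1\right) \frac{11160}{29} = - \frac{11160}{29}$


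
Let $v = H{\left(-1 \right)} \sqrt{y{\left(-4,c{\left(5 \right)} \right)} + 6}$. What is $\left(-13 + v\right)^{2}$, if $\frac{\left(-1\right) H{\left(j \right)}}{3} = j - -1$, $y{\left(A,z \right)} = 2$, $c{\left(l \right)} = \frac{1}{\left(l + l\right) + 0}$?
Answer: $169$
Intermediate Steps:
$c{\left(l \right)} = \frac{1}{2 l}$ ($c{\left(l \right)} = \frac{1}{2 l + 0} = \frac{1}{2 l}$)
$H{\left(j \right)} = -3 - 3 j$ ($H{\left(j \right)} = - 3 \left(j - -1\right) = - 3 \left(j + 1\right) = - 3 \left(1 + j\right) = -3 - 3 j$)
$v = 0$ ($v = \left(-3 - -3\right) \sqrt{2 + 6} = \left(-3 + 3\right) \sqrt{8} = 0 \cdot 2 \sqrt{2} = 0$)
$\left(-13 + v\right)^{2} = \left(-13 + 0\right)^{2} = \left(-13\right)^{2} = 169$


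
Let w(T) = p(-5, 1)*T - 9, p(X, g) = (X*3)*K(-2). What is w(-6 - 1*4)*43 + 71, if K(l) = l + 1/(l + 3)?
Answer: -6766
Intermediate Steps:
K(l) = l + 1/(3 + l)
p(X, g) = -3*X (p(X, g) = (X*3)*((1 + (-2)**2 + 3*(-2))/(3 - 2)) = (3*X)*((1 + 4 - 6)/1) = (3*X)*(1*(-1)) = (3*X)*(-1) = -3*X)
w(T) = -9 + 15*T (w(T) = (-3*(-5))*T - 9 = 15*T - 9 = -9 + 15*T)
w(-6 - 1*4)*43 + 71 = (-9 + 15*(-6 - 1*4))*43 + 71 = (-9 + 15*(-6 - 4))*43 + 71 = (-9 + 15*(-10))*43 + 71 = (-9 - 150)*43 + 71 = -159*43 + 71 = -6837 + 71 = -6766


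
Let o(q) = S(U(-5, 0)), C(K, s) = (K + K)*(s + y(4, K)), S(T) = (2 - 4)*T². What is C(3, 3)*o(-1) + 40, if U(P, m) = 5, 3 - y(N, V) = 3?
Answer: -860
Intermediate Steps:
y(N, V) = 0 (y(N, V) = 3 - 1*3 = 3 - 3 = 0)
S(T) = -2*T²
C(K, s) = 2*K*s (C(K, s) = (K + K)*(s + 0) = (2*K)*s = 2*K*s)
o(q) = -50 (o(q) = -2*5² = -2*25 = -50)
C(3, 3)*o(-1) + 40 = (2*3*3)*(-50) + 40 = 18*(-50) + 40 = -900 + 40 = -860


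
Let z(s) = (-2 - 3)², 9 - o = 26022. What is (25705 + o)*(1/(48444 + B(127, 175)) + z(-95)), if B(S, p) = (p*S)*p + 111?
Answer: -15161030654/1968965 ≈ -7700.0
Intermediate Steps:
o = -26013 (o = 9 - 1*26022 = 9 - 26022 = -26013)
B(S, p) = 111 + S*p² (B(S, p) = (S*p)*p + 111 = S*p² + 111 = 111 + S*p²)
z(s) = 25 (z(s) = (-5)² = 25)
(25705 + o)*(1/(48444 + B(127, 175)) + z(-95)) = (25705 - 26013)*(1/(48444 + (111 + 127*175²)) + 25) = -308*(1/(48444 + (111 + 127*30625)) + 25) = -308*(1/(48444 + (111 + 3889375)) + 25) = -308*(1/(48444 + 3889486) + 25) = -308*(1/3937930 + 25) = -308*98448251/3937930 = -15161030654/1968965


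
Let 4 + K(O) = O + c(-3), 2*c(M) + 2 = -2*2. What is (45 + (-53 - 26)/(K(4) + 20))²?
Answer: 470596/289 ≈ 1628.4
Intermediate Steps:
c(M) = -3 (c(M) = -1 + (-2*2)/2 = -1 + (½)*(-4) = -1 - 2 = -3)
K(O) = -7 + O (K(O) = -4 + (O - 3) = -4 + (-3 + O) = -7 + O)
(45 + (-53 - 26)/(K(4) + 20))² = (45 + (-53 - 26)/((-7 + 4) + 20))² = (45 - 79/(-3 + 20))² = (45 - 79/17)² = (686/17)² = 470596/289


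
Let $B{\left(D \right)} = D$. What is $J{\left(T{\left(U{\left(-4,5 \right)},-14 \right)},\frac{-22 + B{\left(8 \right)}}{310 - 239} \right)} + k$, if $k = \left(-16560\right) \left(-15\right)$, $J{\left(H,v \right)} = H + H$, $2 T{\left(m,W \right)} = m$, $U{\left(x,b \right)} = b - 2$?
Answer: $248403$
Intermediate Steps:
$U{\left(x,b \right)} = -2 + b$
$T{\left(m,W \right)} = \frac{m}{2}$
$J{\left(H,v \right)} = 2 H$
$k = 248400$
$J{\left(T{\left(U{\left(-4,5 \right)},-14 \right)},\frac{-22 + B{\left(8 \right)}}{310 - 239} \right)} + k = 2 \frac{-2 + 5}{2} + 248400 = 2 \cdot \frac{1}{2} \cdot 3 + 248400 = 2 \cdot \frac{3}{2} + 248400 = 3 + 248400 = 248403$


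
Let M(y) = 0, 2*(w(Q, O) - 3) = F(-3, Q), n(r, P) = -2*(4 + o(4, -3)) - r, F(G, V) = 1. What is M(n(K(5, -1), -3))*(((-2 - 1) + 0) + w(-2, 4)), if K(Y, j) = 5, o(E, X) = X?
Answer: 0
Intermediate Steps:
n(r, P) = -2 - r (n(r, P) = -2*(4 - 3) - r = -2*1 - r = -2 - r)
w(Q, O) = 7/2 (w(Q, O) = 3 + (1/2)*1 = 3 + 1/2 = 7/2)
M(n(K(5, -1), -3))*(((-2 - 1) + 0) + w(-2, 4)) = 0*(((-2 - 1) + 0) + 7/2) = 0*((-3 + 0) + 7/2) = 0*(-3 + 7/2) = 0*(1/2) = 0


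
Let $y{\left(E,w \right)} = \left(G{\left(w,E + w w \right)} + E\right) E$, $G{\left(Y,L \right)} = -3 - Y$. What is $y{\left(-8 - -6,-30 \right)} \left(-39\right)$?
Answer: $1950$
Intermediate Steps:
$y{\left(E,w \right)} = E \left(-3 + E - w\right)$ ($y{\left(E,w \right)} = \left(\left(-3 - w\right) + E\right) E = \left(-3 + E - w\right) E = E \left(-3 + E - w\right)$)
$y{\left(-8 - -6,-30 \right)} \left(-39\right) = \left(-8 - -6\right) \left(-3 - 2 - -30\right) \left(-39\right) = \left(-8 + 6\right) \left(-3 + \left(-8 + 6\right) + 30\right) \left(-39\right) = - 2 \left(-3 - 2 + 30\right) \left(-39\right) = \left(-2\right) 25 \left(-39\right) = \left(-50\right) \left(-39\right) = 1950$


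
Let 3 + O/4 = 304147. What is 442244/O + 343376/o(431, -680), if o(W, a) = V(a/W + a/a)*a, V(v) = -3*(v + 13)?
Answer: 2888710827739/207619339440 ≈ 13.913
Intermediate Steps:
O = 1216576 (O = -12 + 4*304147 = -12 + 1216588 = 1216576)
V(v) = -39 - 3*v (V(v) = -3*(13 + v) = -39 - 3*v)
o(W, a) = a*(-42 - 3*a/W) (o(W, a) = (-39 - 3*(a/W + a/a))*a = (-39 - 3*(a/W + 1))*a = (-39 - 3*(1 + a/W))*a = (-39 + (-3 - 3*a/W))*a = (-42 - 3*a/W)*a = a*(-42 - 3*a/W))
442244/O + 343376/o(431, -680) = 442244/1216576 + 343376/((-3*(-680)*(-680 + 14*431)/431)) = 442244*(1/1216576) + 343376/((-3*(-680)*1/431*(-680 + 6034))) = 110561/304144 + 343376/((-3*(-680)*1/431*5354)) = 110561/304144 + 343376/(10922160/431) = 110561/304144 + 343376*(431/10922160) = 110561/304144 + 9249691/682635 = 2888710827739/207619339440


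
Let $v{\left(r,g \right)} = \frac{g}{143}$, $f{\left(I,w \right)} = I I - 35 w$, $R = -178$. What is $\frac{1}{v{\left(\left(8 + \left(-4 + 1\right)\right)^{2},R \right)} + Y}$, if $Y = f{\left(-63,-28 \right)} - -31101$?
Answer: $\frac{143}{5154972} \approx 2.774 \cdot 10^{-5}$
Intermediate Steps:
$f{\left(I,w \right)} = I^{2} - 35 w$
$v{\left(r,g \right)} = \frac{g}{143}$ ($v{\left(r,g \right)} = g \frac{1}{143} = \frac{g}{143}$)
$Y = 36050$ ($Y = \left(\left(-63\right)^{2} - -980\right) - -31101 = \left(3969 + 980\right) + 31101 = 4949 + 31101 = 36050$)
$\frac{1}{v{\left(\left(8 + \left(-4 + 1\right)\right)^{2},R \right)} + Y} = \frac{1}{\frac{1}{143} \left(-178\right) + 36050} = \frac{1}{- \frac{178}{143} + 36050} = \frac{1}{\frac{5154972}{143}} = \frac{143}{5154972}$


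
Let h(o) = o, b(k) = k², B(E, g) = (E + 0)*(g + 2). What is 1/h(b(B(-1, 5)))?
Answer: 1/49 ≈ 0.020408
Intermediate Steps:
B(E, g) = E*(2 + g)
1/h(b(B(-1, 5))) = 1/((-(2 + 5))²) = 1/((-1*7)²) = 1/((-7)²) = 1/49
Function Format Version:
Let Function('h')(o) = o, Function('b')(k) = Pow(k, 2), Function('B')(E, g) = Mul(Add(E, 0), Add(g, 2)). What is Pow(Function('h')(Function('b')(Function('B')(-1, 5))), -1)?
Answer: Rational(1, 49) ≈ 0.020408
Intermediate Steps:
Function('B')(E, g) = Mul(E, Add(2, g))
Pow(Function('h')(Function('b')(Function('B')(-1, 5))), -1) = Pow(Pow(Mul(-1, Add(2, 5)), 2), -1) = Pow(Pow(Mul(-1, 7), 2), -1) = Pow(Pow(-7, 2), -1) = Pow(49, -1) = Rational(1, 49)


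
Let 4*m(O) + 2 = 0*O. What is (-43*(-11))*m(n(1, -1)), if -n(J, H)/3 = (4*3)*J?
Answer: -473/2 ≈ -236.50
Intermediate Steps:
n(J, H) = -36*J (n(J, H) = -3*4*3*J = -36*J)
m(O) = -1/2 (m(O) = -1/2 + (0*O)/4 = -1/2 + (1/4)*0 = -1/2 + 0 = -1/2)
(-43*(-11))*m(n(1, -1)) = -43*(-11)*(-1/2) = 473*(-1/2) = -473/2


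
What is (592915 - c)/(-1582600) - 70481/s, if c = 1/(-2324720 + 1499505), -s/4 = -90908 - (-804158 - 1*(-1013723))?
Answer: -42506980707515287/98103327181876750 ≈ -0.43329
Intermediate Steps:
s = 1201892 (s = -4*(-90908 - (-804158 - 1*(-1013723))) = -4*(-90908 - (-804158 + 1013723)) = -4*(-90908 - 1*209565) = -4*(-90908 - 209565) = -4*(-300473) = 1201892)
c = -1/825215 (c = 1/(-825215) = -1/825215 ≈ -1.2118e-6)
(592915 - c)/(-1582600) - 70481/s = (592915 - 1*(-1/825215))/(-1582600) - 70481/1201892 = (592915 + 1/825215)*(-1/1582600) - 70481*1/1201892 = (489282351726/825215)*(-1/1582600) - 70481/1201892 = -244641175863/652992629500 - 70481/1201892 = -42506980707515287/98103327181876750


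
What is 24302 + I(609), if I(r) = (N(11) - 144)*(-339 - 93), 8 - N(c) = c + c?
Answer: 92558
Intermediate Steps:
N(c) = 8 - 2*c (N(c) = 8 - (c + c) = 8 - 2*c)
I(r) = 68256 (I(r) = ((8 - 2*11) - 144)*(-339 - 93) = ((8 - 22) - 144)*(-432) = (-14 - 144)*(-432) = -158*(-432) = 68256)
24302 + I(609) = 24302 + 68256 = 92558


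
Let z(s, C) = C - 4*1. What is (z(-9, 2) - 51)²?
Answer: 2809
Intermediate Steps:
z(s, C) = -4 + C (z(s, C) = C - 4 = -4 + C)
(z(-9, 2) - 51)² = ((-4 + 2) - 51)² = (-2 - 51)² = (-53)² = 2809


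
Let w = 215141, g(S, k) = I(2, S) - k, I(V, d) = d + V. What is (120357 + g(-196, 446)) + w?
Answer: 334858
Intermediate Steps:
I(V, d) = V + d
g(S, k) = 2 + S - k (g(S, k) = (2 + S) - k = 2 + S - k)
(120357 + g(-196, 446)) + w = (120357 + (2 - 196 - 1*446)) + 215141 = (120357 + (2 - 196 - 446)) + 215141 = (120357 - 640) + 215141 = 119717 + 215141 = 334858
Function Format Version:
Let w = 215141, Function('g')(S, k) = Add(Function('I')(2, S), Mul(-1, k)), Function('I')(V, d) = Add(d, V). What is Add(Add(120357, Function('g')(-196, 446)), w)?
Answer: 334858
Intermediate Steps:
Function('I')(V, d) = Add(V, d)
Function('g')(S, k) = Add(2, S, Mul(-1, k)) (Function('g')(S, k) = Add(Add(2, S), Mul(-1, k)) = Add(2, S, Mul(-1, k)))
Add(Add(120357, Function('g')(-196, 446)), w) = Add(Add(120357, Add(2, -196, Mul(-1, 446))), 215141) = Add(Add(120357, Add(2, -196, -446)), 215141) = Add(Add(120357, -640), 215141) = Add(119717, 215141) = 334858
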